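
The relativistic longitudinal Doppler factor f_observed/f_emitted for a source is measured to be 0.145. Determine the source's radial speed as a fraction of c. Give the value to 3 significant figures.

β ≈ 0.959

f_obs/f_src = √((1−β)/(1+β)) = 0.145  ⇒  (1−β)/(1+β) = 0.021025
β = |1 − D²|/(1 + D²) = |1 − 0.021025|/(1 + 0.021025) = 0.959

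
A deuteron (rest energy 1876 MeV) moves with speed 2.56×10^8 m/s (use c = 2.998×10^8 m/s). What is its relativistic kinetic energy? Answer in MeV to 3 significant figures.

K ≈ 1730 MeV

β = v/c = 2.56×10^8 / 2.998×10^8 = 0.85390
γ = 1/√(1 − 0.85390²) = 1.9215
K = (γ − 1)m₀c² = (1.9215 − 1) × 1876 MeV = 0.92148 × 1876 MeV = 1730 MeV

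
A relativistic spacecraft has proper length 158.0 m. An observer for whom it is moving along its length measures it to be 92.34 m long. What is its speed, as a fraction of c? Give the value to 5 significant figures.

β ≈ 0.81144

γ = L₀/L = 158.0/92.34 = 1.711068
β = √(1 − 1/γ²) = 0.81144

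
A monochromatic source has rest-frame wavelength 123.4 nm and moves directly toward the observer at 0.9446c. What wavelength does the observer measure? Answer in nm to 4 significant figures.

λ_obs ≈ 20.83 nm

Relativistic Doppler: λ_obs = λ_src √((1−β)/(1+β))
= 123.4 × √(0.0554000/1.94460) = 123.4 × 0.168787 = 20.83 nm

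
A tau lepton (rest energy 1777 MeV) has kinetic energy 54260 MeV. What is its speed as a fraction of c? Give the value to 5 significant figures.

γ = 1 + K/(m₀c²) = 1 + 54260/1777 = 31.53461
β = √(1 − 1/γ²) = 0.99950

β ≈ 0.99950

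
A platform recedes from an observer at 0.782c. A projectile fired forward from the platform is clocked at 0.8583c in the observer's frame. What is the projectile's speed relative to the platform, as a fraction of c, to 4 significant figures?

u' ≈ 0.2320c

Inverse velocity addition: u' = (u − v)/(1 − uv/c²)
= (0.8583 − 0.782)/(1 − 0.8583×0.782) = 0.07630/0.328809 = 0.2320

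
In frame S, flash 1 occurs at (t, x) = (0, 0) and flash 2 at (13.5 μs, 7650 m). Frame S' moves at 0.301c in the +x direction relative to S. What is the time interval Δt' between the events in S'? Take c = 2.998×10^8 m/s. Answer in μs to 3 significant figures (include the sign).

γ = 1/√(1 − 0.301²) = 1.0486
Δt' = γ(Δt − vΔx/c²) = 1.0486 × (13.5 μs − 0.301×7650 m / (2.998×10^8 m/s))
= 1.0486 × (5.8194 μs) = 6.10 μs

Δt' ≈ 6.10 μs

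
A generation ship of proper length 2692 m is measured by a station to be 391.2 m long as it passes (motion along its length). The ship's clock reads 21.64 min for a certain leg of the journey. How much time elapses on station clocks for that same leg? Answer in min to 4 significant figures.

Length contraction ⇒ γ = L₀/L = 2692/391.2 = 6.88139
Time dilation: Δt = γτ₀ = 6.88139 × 21.64 min = 148.9 min

Δt ≈ 148.9 min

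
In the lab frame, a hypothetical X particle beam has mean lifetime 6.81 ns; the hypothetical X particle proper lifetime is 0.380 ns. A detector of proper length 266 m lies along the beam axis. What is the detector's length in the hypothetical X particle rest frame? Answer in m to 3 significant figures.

Time dilation ⇒ γ = Δt/τ₀ = 6.81/0.380 = 17.921
Length contraction: L = L₀/γ = 266/17.921 = 14.8 m

L ≈ 14.8 m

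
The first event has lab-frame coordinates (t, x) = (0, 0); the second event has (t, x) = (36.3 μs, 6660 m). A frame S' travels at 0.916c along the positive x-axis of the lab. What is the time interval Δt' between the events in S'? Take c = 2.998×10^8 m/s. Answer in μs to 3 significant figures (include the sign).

Δt' ≈ 39.8 μs

γ = 1/√(1 − 0.916²) = 2.4927
Δt' = γ(Δt − vΔx/c²) = 2.4927 × (36.3 μs − 0.916×6660 m / (2.998×10^8 m/s))
= 2.4927 × (15.951 μs) = 39.8 μs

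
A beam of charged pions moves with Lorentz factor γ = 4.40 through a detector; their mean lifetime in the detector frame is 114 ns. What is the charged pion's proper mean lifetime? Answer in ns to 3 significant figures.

γ = 4.40 (given)
Proper time: τ₀ = Δt/γ = 114/4.40 = 25.9 ns

τ₀ ≈ 25.9 ns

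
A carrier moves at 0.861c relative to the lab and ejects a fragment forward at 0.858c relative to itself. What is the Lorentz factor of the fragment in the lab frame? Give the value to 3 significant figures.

u_lab = (0.858 + 0.861)/(1 + 0.858×0.861) = 1.719/1.73874 = 0.988648
γ = 1/√(1 − 0.988648²) = 6.66

γ ≈ 6.66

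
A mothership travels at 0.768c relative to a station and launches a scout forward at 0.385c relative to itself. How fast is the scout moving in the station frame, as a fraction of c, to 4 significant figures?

Compose boost 2: (0.385 + 0.768)/(1 + 0.385×0.768) = 1.153/1.29568 = 0.8899

u ≈ 0.8899c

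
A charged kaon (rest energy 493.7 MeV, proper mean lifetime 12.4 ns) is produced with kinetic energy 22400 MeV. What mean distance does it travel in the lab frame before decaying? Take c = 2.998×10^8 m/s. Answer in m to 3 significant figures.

γ = 1 + K/(m₀c²) = 1 + 22400/493.7 = 46.372
β = √(1 − 1/γ²) = 0.99977
Dilated lifetime: γτ₀ = 46.372 × 12.4 ns = 575.01 ns
d = βc·γτ₀ = 0.99977 × (2.998×10^8 m/s) × 5.7501×10^-7 s = 172 m

d ≈ 172 m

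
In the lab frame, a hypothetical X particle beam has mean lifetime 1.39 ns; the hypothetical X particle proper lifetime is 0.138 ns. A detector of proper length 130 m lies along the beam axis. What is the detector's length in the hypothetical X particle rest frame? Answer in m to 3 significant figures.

Time dilation ⇒ γ = Δt/τ₀ = 1.39/0.138 = 10.072
Length contraction: L = L₀/γ = 130/10.072 = 12.9 m

L ≈ 12.9 m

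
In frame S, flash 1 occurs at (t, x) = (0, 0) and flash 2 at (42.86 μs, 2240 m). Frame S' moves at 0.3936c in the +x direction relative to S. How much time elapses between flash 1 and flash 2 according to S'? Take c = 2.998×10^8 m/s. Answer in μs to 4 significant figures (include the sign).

γ = 1/√(1 − 0.3936²) = 1.08781
Δt' = γ(Δt − vΔx/c²) = 1.08781 × (42.86 μs − 0.3936×2240 m / (2.998×10^8 m/s))
= 1.08781 × (39.9192 μs) = 43.42 μs

Δt' ≈ 43.42 μs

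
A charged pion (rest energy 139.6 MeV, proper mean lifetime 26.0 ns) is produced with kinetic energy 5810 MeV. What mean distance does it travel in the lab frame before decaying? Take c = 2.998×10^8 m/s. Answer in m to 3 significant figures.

γ = 1 + K/(m₀c²) = 1 + 5810/139.6 = 42.619
β = √(1 − 1/γ²) = 0.99972
Dilated lifetime: γτ₀ = 42.619 × 26.0 ns = 1108.1 ns
d = βc·γτ₀ = 0.99972 × (2.998×10^8 m/s) × 1.1081×10^-6 s = 332 m

d ≈ 332 m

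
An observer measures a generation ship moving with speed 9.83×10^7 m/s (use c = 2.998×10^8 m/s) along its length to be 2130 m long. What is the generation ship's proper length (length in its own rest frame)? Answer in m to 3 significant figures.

β = v/c = 9.83×10^7 / 2.998×10^8 = 0.32789
γ = 1/√(1 − 0.32789²) = 1.0585
L₀ = γL = 1.0585 × 2130 = 2250 m

L₀ ≈ 2250 m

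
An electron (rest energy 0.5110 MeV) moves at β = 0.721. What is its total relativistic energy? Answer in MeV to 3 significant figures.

E ≈ 0.737 MeV

γ = 1/√(1 − 0.721²) = 1.4431
E = γm₀c² = 1.4431 × 0.5110 MeV = 0.737 MeV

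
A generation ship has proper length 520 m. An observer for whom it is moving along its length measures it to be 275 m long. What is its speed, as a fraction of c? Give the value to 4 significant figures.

β ≈ 0.8487

γ = L₀/L = 520/275 = 1.89091
β = √(1 − 1/γ²) = 0.8487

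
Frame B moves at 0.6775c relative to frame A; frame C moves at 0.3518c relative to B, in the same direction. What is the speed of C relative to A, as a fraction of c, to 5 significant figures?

Compose boost 2: (0.3518 + 0.6775)/(1 + 0.3518×0.6775) = 1.0293/1.238344 = 0.83119

u ≈ 0.83119c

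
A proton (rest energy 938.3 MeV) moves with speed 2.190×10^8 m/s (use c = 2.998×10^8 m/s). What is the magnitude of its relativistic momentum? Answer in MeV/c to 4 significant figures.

β = v/c = 2.190×10^8 / 2.998×10^8 = 0.730487
γ = 1/√(1 − 0.730487²) = 1.46429
p = γβm₀c = 1.46429 × 0.730487 × 938.3 MeV/c = 1004 MeV/c

p ≈ 1004 MeV/c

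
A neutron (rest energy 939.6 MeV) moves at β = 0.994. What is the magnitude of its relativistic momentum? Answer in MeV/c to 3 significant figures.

γ = 1/√(1 − 0.994²) = 9.1424
p = γβm₀c = 9.1424 × 0.994 × 939.6 MeV/c = 8540 MeV/c

p ≈ 8540 MeV/c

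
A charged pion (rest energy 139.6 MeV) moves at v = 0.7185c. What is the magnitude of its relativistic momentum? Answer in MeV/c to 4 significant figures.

p ≈ 144.2 MeV/c

γ = 1/√(1 − 0.7185²) = 1.43776
p = γβm₀c = 1.43776 × 0.7185 × 139.6 MeV/c = 144.2 MeV/c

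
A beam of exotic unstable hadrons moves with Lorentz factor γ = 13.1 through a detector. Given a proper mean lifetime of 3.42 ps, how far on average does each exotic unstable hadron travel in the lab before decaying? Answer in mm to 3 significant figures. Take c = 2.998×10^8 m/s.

β = √(1 − 1/γ²) = √(1 − 1/13.1²) = 0.99708
Dilated lifetime: Δt = γτ₀ = 13.1 × 3.42 ps = 44.802 ps
d = vΔt = 0.99708c × 44.802 ps = 2.9893×10^8 m/s × 4.4802×10^-11 s = 13.4 mm

d ≈ 13.4 mm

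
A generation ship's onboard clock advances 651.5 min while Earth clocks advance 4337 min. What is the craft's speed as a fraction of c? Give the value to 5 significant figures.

γ = Δt/τ₀ = 4337/651.5 = 6.656946
β = √(1 − 1/γ²) = √(1 − 1/6.656946²) = 0.98865

β ≈ 0.98865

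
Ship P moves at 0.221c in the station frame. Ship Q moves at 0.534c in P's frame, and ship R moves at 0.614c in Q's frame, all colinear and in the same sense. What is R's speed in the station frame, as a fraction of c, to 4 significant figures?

Compose boost 2: (0.534 + 0.221)/(1 + 0.534×0.221) = 0.7550/1.11801 = 0.675305
Compose boost 3: (0.614 + 0.675305)/(1 + 0.614×0.675305) = 1.28930/1.41464 = 0.9114

u ≈ 0.9114c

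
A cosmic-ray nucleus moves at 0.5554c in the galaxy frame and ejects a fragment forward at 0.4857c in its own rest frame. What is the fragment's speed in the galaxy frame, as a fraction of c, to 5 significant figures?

u ≈ 0.81992c

Compose boost 2: (0.4857 + 0.5554)/(1 + 0.4857×0.5554) = 1.0411/1.269758 = 0.81992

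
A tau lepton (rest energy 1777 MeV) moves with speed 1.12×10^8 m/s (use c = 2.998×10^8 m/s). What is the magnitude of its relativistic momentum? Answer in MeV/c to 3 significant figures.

p ≈ 716 MeV/c

β = v/c = 1.12×10^8 / 2.998×10^8 = 0.37358
γ = 1/√(1 − 0.37358²) = 1.0781
p = γβm₀c = 1.0781 × 0.37358 × 1777 MeV/c = 716 MeV/c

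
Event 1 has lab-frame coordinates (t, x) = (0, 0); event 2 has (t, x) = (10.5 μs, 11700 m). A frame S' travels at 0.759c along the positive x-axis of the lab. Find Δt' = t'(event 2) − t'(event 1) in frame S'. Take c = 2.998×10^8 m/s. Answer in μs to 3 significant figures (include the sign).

Δt' ≈ -29.4 μs

γ = 1/√(1 − 0.759²) = 1.5359
Δt' = γ(Δt − vΔx/c²) = 1.5359 × (10.5 μs − 0.759×11700 m / (2.998×10^8 m/s))
= 1.5359 × (-19.121 μs) = -29.4 μs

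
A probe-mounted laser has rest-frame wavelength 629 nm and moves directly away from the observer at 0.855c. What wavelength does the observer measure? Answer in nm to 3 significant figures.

λ_obs ≈ 2250 nm

Relativistic Doppler: λ_obs = λ_src √((1+β)/(1−β))
= 629 × √(1.8550/0.14500) = 629 × 3.5767 = 2250 nm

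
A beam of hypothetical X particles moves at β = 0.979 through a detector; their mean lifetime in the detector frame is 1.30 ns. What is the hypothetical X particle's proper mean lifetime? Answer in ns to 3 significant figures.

γ = 1/√(1 − 0.979²) = 4.9053
Proper time: τ₀ = Δt/γ = 1.30/4.9053 = 0.265 ns

τ₀ ≈ 0.265 ns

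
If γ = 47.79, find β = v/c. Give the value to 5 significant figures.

β = √(1 − 1/γ²) = √(1 − 1/47.79²) = √(0.9995621) = 0.99978

β ≈ 0.99978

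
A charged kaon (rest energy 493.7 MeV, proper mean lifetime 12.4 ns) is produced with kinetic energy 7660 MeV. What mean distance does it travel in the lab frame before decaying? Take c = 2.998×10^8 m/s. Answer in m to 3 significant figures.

γ = 1 + K/(m₀c²) = 1 + 7660/493.7 = 16.515
β = √(1 − 1/γ²) = 0.99817
Dilated lifetime: γτ₀ = 16.515 × 12.4 ns = 204.79 ns
d = βc·γτ₀ = 0.99817 × (2.998×10^8 m/s) × 2.0479×10^-7 s = 61.3 m

d ≈ 61.3 m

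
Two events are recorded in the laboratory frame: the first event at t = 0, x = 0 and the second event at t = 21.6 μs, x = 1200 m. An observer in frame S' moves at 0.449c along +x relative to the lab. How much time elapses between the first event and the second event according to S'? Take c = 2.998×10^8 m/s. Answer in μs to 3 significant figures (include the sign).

Δt' ≈ 22.2 μs

γ = 1/√(1 − 0.449²) = 1.1192
Δt' = γ(Δt − vΔx/c²) = 1.1192 × (21.6 μs − 0.449×1200 m / (2.998×10^8 m/s))
= 1.1192 × (19.803 μs) = 22.2 μs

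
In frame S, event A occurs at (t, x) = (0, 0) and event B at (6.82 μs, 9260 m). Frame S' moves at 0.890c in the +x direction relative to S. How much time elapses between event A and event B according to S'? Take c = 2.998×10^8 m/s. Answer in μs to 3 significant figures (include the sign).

Δt' ≈ -45.3 μs

γ = 1/√(1 − 0.890²) = 2.1932
Δt' = γ(Δt − vΔx/c²) = 2.1932 × (6.82 μs − 0.890×9260 m / (2.998×10^8 m/s))
= 2.1932 × (-20.670 μs) = -45.3 μs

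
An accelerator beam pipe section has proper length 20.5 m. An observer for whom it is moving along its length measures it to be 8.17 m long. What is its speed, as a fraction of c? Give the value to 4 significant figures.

γ = L₀/L = 20.5/8.17 = 2.50918
β = √(1 − 1/γ²) = 0.9172

β ≈ 0.9172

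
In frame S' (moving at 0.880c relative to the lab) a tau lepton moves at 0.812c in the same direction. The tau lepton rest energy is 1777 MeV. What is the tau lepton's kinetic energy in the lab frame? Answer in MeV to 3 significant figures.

K ≈ 9210 MeV

u_lab = (0.812 + 0.880)/(1 + 0.812×0.880) = 0.986842
γ = 1/√(1 − 0.986842²) = 6.1848
K = (γ − 1)m₀c² = (6.1848 − 1) × 1777 = 5.1848 × 1777 = 9210 MeV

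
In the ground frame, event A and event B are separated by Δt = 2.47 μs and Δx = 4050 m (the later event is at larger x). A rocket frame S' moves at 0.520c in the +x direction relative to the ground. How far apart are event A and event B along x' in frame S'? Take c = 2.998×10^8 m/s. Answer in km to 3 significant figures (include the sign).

Δx' ≈ 4.29 km

γ = 1/√(1 − 0.520²) = 1.1707
Δx' = γ(Δx − vΔt) = 1.1707 × (4050 m − 0.520×(2.998×10^8 m/s)×2.47×10^-6 s)
= 1.1707 × (3664.9 m) = 4.29 km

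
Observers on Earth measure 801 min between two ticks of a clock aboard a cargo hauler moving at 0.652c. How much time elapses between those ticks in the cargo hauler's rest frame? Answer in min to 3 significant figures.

γ = 1/√(1 − 0.652²) = 1.3189
Proper time: τ₀ = Δt/γ = 801/1.3189 = 607 min

τ₀ ≈ 607 min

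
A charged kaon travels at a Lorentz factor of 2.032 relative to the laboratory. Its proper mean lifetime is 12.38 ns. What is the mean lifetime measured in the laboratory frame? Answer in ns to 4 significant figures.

γ = 2.032 (given)
Time dilation: Δt = γτ₀ = 2.032 × 12.38 ns = 25.16 ns

Δt ≈ 25.16 ns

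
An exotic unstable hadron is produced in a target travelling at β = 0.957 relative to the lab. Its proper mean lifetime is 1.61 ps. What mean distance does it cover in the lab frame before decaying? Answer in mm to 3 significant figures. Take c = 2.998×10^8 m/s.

γ = 1/√(1 − 0.957²) = 3.4472
Dilated lifetime: Δt = γτ₀ = 3.4472 × 1.61 ps = 5.5500 ps
d = vΔt = 0.957c × 5.5500 ps = 2.8691×10^8 m/s × 5.5500×10^-12 s = 1.59 mm

d ≈ 1.59 mm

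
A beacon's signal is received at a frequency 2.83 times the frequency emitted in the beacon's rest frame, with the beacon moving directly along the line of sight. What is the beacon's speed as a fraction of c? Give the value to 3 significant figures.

β ≈ 0.778

f_obs/f_src = √((1+β)/(1−β)) = 2.83  ⇒  (1+β)/(1−β) = 8.0089
β = |1 − D²|/(1 + D²) = |1 − 8.0089|/(1 + 8.0089) = 0.778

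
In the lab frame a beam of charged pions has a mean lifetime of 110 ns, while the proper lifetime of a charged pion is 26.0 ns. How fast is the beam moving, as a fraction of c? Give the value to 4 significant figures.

β ≈ 0.9717

γ = Δt/τ₀ = 110/26.0 = 4.23077
β = √(1 − 1/γ²) = √(1 − 1/4.23077²) = 0.9717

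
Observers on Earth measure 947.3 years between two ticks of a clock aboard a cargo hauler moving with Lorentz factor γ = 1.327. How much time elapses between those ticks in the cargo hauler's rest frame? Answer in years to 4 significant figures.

γ = 1.327 (given)
Proper time: τ₀ = Δt/γ = 947.3/1.327 = 713.9 years

τ₀ ≈ 713.9 years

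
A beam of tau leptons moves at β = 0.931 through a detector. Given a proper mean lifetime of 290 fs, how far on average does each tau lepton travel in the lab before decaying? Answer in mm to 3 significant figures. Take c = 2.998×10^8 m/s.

γ = 1/√(1 − 0.931²) = 2.7396
Dilated lifetime: Δt = γτ₀ = 2.7396 × 290 fs = 794.48 fs
d = vΔt = 0.931c × 794.48 fs = 2.7911×10^8 m/s × 7.9448×10^-13 s = 0.222 mm

d ≈ 0.222 mm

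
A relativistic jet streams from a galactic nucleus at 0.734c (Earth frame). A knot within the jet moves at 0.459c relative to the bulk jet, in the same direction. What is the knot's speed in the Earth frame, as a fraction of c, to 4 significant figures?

Relativistic velocity addition: u = (u' + v)/(1 + u'v/c²)
= (0.459 + 0.734)/(1 + 0.459×0.734) = 1.193/1.33691 = 0.8924

u ≈ 0.8924c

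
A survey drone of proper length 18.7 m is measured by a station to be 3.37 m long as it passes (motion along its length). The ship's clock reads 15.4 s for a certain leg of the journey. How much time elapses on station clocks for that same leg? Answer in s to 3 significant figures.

Length contraction ⇒ γ = L₀/L = 18.7/3.37 = 5.5490
Time dilation: Δt = γτ₀ = 5.5490 × 15.4 s = 85.5 s

Δt ≈ 85.5 s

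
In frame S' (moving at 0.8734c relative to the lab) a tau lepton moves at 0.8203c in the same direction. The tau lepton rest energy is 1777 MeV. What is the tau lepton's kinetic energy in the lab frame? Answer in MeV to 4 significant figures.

u_lab = (0.8203 + 0.8734)/(1 + 0.8203×0.8734) = 0.9867459
γ = 1/√(1 − 0.9867459²) = 6.16245
K = (γ − 1)m₀c² = (6.16245 − 1) × 1777 = 5.16245 × 1777 = 9174 MeV

K ≈ 9174 MeV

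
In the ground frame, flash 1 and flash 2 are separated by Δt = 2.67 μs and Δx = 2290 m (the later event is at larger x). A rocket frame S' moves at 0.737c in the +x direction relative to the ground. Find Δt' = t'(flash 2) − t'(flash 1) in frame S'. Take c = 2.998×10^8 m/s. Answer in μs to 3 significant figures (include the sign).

γ = 1/√(1 − 0.737²) = 1.4795
Δt' = γ(Δt − vΔx/c²) = 1.4795 × (2.67 μs − 0.737×2290 m / (2.998×10^8 m/s))
= 1.4795 × (-2.9595 μs) = -4.38 μs

Δt' ≈ -4.38 μs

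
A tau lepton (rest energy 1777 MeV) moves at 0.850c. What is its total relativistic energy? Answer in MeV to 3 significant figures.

γ = 1/√(1 − 0.850²) = 1.8983
E = γm₀c² = 1.8983 × 1777 MeV = 3370 MeV

E ≈ 3370 MeV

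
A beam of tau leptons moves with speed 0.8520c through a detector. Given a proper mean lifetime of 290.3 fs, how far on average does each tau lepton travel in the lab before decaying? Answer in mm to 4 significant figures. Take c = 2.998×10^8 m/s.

d ≈ 0.1416 mm

γ = 1/√(1 − 0.8520²) = 1.91007
Dilated lifetime: Δt = γτ₀ = 1.91007 × 290.3 fs = 554.493 fs
d = vΔt = 0.8520c × 554.493 fs = 2.55430×10^8 m/s × 5.54493×10^-13 s = 0.1416 mm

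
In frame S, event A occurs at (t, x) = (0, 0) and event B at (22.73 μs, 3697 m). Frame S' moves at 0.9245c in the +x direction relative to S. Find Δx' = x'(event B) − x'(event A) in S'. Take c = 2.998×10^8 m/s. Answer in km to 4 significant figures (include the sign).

Δx' ≈ -6.829 km

γ = 1/√(1 − 0.9245²) = 2.62342
Δx' = γ(Δx − vΔt) = 2.62342 × (3697 m − 0.9245×(2.998×10^8 m/s)×22.73×10^-6 s)
= 2.62342 × (-2602.96 m) = -6.829 km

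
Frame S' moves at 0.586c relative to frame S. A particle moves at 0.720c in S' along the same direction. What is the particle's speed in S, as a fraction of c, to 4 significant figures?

Relativistic velocity addition: u = (u' + v)/(1 + u'v/c²)
= (0.720 + 0.586)/(1 + 0.720×0.586) = 1.306/1.42192 = 0.9185

u ≈ 0.9185c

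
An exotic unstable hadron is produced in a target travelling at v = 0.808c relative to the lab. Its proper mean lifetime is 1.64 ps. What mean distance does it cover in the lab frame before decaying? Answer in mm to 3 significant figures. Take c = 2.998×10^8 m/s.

γ = 1/√(1 − 0.808²) = 1.6973
Dilated lifetime: Δt = γτ₀ = 1.6973 × 1.64 ps = 2.7835 ps
d = vΔt = 0.808c × 2.7835 ps = 2.4224×10^8 m/s × 2.7835×10^-12 s = 0.674 mm

d ≈ 0.674 mm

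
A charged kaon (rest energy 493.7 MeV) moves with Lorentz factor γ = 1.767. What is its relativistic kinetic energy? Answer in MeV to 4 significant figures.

K ≈ 378.7 MeV

γ = 1.767 (given)
K = (γ − 1)m₀c² = (1.767 − 1) × 493.7 MeV = 0.767000 × 493.7 MeV = 378.7 MeV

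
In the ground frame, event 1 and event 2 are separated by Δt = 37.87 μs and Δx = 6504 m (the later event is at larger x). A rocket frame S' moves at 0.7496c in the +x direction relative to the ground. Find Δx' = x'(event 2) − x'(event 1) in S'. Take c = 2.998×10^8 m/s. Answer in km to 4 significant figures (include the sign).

Δx' ≈ -3.032 km

γ = 1/√(1 − 0.7496²) = 1.51082
Δx' = γ(Δx − vΔt) = 1.51082 × (6504 m − 0.7496×(2.998×10^8 m/s)×37.87×10^-6 s)
= 1.51082 × (-2006.53 m) = -3.032 km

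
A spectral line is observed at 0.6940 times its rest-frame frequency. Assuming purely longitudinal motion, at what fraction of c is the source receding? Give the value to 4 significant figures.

β ≈ 0.3499

f_obs/f_src = √((1−β)/(1+β)) = 0.6940  ⇒  (1−β)/(1+β) = 0.481636
β = |1 − D²|/(1 + D²) = |1 − 0.481636|/(1 + 0.481636) = 0.3499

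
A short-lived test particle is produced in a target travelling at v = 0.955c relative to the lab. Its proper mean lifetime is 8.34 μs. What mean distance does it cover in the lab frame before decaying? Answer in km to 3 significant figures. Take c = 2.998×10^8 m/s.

d ≈ 8.05 km

γ = 1/√(1 − 0.955²) = 3.3715
Dilated lifetime: Δt = γτ₀ = 3.3715 × 8.34 μs = 28.118 μs
d = vΔt = 0.955c × 28.118 μs = 2.8631×10^8 m/s × 2.8118×10^-5 s = 8.05 km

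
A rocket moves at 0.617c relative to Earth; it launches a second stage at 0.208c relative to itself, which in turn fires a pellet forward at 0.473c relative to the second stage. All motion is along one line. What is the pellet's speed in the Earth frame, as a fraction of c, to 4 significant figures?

Compose boost 2: (0.208 + 0.617)/(1 + 0.208×0.617) = 0.8250/1.12834 = 0.731165
Compose boost 3: (0.473 + 0.731165)/(1 + 0.473×0.731165) = 1.20417/1.34584 = 0.8947

u ≈ 0.8947c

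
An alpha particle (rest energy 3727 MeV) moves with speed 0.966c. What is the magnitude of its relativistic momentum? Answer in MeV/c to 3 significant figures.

p ≈ 13900 MeV/c

γ = 1/√(1 − 0.966²) = 3.8678
p = γβm₀c = 3.8678 × 0.966 × 3727 MeV/c = 13900 MeV/c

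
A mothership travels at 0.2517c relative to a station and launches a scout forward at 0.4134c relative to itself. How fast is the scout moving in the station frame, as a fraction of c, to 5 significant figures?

u ≈ 0.60242c

Compose boost 2: (0.4134 + 0.2517)/(1 + 0.4134×0.2517) = 0.66510/1.104053 = 0.60242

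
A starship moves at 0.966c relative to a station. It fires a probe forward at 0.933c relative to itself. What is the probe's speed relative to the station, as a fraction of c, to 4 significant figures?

Relativistic velocity addition: u = (u' + v)/(1 + u'v/c²)
= (0.933 + 0.966)/(1 + 0.933×0.966) = 1.899/1.90128 = 0.9988

u ≈ 0.9988c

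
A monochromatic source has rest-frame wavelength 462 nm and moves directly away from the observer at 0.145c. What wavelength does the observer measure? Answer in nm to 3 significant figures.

Relativistic Doppler: λ_obs = λ_src √((1+β)/(1−β))
= 462 × √(1.1450/0.85500) = 462 × 1.1572 = 535 nm

λ_obs ≈ 535 nm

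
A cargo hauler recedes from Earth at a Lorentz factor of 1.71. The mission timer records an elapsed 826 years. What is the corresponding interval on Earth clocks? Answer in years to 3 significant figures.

Δt ≈ 1410 years

γ = 1.71 (given)
Time dilation: Δt = γτ₀ = 1.71 × 826 years = 1410 years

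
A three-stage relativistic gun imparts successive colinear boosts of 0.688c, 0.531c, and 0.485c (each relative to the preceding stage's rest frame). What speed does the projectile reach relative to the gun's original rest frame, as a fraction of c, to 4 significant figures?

u ≈ 0.9615c

Compose boost 2: (0.531 + 0.688)/(1 + 0.531×0.688) = 1.219/1.36533 = 0.892826
Compose boost 3: (0.485 + 0.892826)/(1 + 0.485×0.892826) = 1.37783/1.43302 = 0.9615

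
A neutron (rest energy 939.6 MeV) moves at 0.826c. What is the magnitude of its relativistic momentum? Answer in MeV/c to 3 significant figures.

γ = 1/√(1 − 0.826²) = 1.7741
p = γβm₀c = 1.7741 × 0.826 × 939.6 MeV/c = 1380 MeV/c

p ≈ 1380 MeV/c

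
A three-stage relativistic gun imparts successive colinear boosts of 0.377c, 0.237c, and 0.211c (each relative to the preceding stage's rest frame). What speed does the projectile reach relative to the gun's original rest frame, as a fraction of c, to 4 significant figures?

Compose boost 2: (0.237 + 0.377)/(1 + 0.237×0.377) = 0.6140/1.08935 = 0.563639
Compose boost 3: (0.211 + 0.563639)/(1 + 0.211×0.563639) = 0.774639/1.11893 = 0.6923

u ≈ 0.6923c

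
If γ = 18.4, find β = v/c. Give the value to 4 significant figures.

β = √(1 − 1/γ²) = √(1 − 1/18.4²) = √(0.997046) = 0.9985

β ≈ 0.9985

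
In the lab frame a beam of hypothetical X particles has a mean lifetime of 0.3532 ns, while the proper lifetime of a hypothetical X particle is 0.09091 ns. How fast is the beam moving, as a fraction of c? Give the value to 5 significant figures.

γ = Δt/τ₀ = 0.3532/0.09091 = 3.885161
β = √(1 − 1/γ²) = √(1 − 1/3.885161²) = 0.96631

β ≈ 0.96631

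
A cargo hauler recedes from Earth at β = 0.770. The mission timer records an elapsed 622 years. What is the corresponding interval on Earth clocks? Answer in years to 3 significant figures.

γ = 1/√(1 − 0.770²) = 1.5673
Time dilation: Δt = γτ₀ = 1.5673 × 622 years = 975 years

Δt ≈ 975 years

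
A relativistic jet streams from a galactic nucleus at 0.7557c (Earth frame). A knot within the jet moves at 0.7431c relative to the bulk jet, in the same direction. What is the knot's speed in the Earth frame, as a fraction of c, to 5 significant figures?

Relativistic velocity addition: u = (u' + v)/(1 + u'v/c²)
= (0.7431 + 0.7557)/(1 + 0.7431×0.7557) = 1.4988/1.561561 = 0.95981

u ≈ 0.95981c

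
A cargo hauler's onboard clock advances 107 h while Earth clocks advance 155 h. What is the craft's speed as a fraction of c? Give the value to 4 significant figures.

γ = Δt/τ₀ = 155/107 = 1.44860
β = √(1 − 1/γ²) = √(1 − 1/1.44860²) = 0.7235

β ≈ 0.7235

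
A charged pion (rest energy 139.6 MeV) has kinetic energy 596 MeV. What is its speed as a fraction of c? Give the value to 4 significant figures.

β ≈ 0.9818

γ = 1 + K/(m₀c²) = 1 + 596/139.6 = 5.26934
β = √(1 − 1/γ²) = 0.9818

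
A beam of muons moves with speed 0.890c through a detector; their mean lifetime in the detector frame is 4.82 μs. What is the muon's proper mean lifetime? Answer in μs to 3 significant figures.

γ = 1/√(1 − 0.890²) = 2.1932
Proper time: τ₀ = Δt/γ = 4.82/2.1932 = 2.20 μs

τ₀ ≈ 2.20 μs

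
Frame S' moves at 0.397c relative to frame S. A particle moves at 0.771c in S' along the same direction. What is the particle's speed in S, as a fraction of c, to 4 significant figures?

Relativistic velocity addition: u = (u' + v)/(1 + u'v/c²)
= (0.771 + 0.397)/(1 + 0.771×0.397) = 1.168/1.30609 = 0.8943

u ≈ 0.8943c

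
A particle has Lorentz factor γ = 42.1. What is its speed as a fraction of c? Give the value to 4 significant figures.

β ≈ 0.9997

β = √(1 − 1/γ²) = √(1 − 1/42.1²) = √(0.999436) = 0.9997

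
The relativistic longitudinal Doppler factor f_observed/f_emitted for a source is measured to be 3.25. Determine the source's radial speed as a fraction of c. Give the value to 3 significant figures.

f_obs/f_src = √((1+β)/(1−β)) = 3.25  ⇒  (1+β)/(1−β) = 10.562
β = |1 − D²|/(1 + D²) = |1 − 10.562|/(1 + 10.562) = 0.827

β ≈ 0.827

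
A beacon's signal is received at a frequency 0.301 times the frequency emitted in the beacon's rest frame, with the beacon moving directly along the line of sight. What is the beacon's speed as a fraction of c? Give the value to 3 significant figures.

f_obs/f_src = √((1−β)/(1+β)) = 0.301  ⇒  (1−β)/(1+β) = 0.090601
β = |1 − D²|/(1 + D²) = |1 − 0.090601|/(1 + 0.090601) = 0.834

β ≈ 0.834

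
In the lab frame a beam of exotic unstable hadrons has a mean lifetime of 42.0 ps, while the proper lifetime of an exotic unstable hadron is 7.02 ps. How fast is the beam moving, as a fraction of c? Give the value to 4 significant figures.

β ≈ 0.9859

γ = Δt/τ₀ = 42.0/7.02 = 5.98291
β = √(1 − 1/γ²) = √(1 − 1/5.98291²) = 0.9859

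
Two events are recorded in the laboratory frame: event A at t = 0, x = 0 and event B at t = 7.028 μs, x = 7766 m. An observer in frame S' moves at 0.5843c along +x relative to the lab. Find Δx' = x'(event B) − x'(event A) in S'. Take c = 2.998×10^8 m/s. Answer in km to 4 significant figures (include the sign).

γ = 1/√(1 − 0.5843²) = 1.23223
Δx' = γ(Δx − vΔt) = 1.23223 × (7766 m − 0.5843×(2.998×10^8 m/s)×7.028×10^-6 s)
= 1.23223 × (6534.88 m) = 8.052 km

Δx' ≈ 8.052 km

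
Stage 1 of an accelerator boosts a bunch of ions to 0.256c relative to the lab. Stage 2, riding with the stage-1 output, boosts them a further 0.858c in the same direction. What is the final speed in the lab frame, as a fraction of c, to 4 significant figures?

u ≈ 0.9134c

Compose boost 2: (0.858 + 0.256)/(1 + 0.858×0.256) = 1.114/1.21965 = 0.9134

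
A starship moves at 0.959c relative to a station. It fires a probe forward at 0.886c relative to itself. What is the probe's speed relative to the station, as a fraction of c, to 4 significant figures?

Relativistic velocity addition: u = (u' + v)/(1 + u'v/c²)
= (0.886 + 0.959)/(1 + 0.886×0.959) = 1.845/1.84967 = 0.9975

u ≈ 0.9975c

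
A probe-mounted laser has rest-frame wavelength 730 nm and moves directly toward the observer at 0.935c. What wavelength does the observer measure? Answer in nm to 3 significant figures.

λ_obs ≈ 134 nm

Relativistic Doppler: λ_obs = λ_src √((1−β)/(1+β))
= 730 × √(0.065000/1.9350) = 730 × 0.18328 = 134 nm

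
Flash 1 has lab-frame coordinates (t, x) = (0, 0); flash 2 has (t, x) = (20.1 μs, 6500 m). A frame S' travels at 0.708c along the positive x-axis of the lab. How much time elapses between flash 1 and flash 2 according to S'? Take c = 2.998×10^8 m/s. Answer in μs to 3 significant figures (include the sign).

γ = 1/√(1 − 0.708²) = 1.4160
Δt' = γ(Δt − vΔx/c²) = 1.4160 × (20.1 μs − 0.708×6500 m / (2.998×10^8 m/s))
= 1.4160 × (4.7498 μs) = 6.73 μs

Δt' ≈ 6.73 μs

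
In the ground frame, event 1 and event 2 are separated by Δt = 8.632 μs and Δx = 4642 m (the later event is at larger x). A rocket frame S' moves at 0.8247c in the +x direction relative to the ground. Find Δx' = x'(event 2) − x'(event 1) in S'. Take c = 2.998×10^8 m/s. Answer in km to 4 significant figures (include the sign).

γ = 1/√(1 − 0.8247²) = 1.76813
Δx' = γ(Δx − vΔt) = 1.76813 × (4642 m − 0.8247×(2.998×10^8 m/s)×8.632×10^-6 s)
= 1.76813 × (2507.78 m) = 4.434 km

Δx' ≈ 4.434 km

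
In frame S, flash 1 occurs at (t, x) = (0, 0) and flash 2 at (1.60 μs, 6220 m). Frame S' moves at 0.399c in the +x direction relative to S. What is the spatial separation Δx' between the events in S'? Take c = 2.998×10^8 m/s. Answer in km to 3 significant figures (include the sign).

γ = 1/√(1 − 0.399²) = 1.0906
Δx' = γ(Δx − vΔt) = 1.0906 × (6220 m − 0.399×(2.998×10^8 m/s)×1.60×10^-6 s)
= 1.0906 × (6028.6 m) = 6.57 km

Δx' ≈ 6.57 km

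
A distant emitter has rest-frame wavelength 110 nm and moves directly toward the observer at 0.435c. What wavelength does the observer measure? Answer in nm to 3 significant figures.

Relativistic Doppler: λ_obs = λ_src √((1−β)/(1+β))
= 110 × √(0.56500/1.4350) = 110 × 0.62748 = 69.0 nm

λ_obs ≈ 69.0 nm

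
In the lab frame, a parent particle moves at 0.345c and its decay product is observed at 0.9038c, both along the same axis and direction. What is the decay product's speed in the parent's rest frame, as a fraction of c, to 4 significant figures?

u' ≈ 0.8120c

Inverse velocity addition: u' = (u − v)/(1 − uv/c²)
= (0.9038 − 0.345)/(1 − 0.9038×0.345) = 0.5588/0.688189 = 0.8120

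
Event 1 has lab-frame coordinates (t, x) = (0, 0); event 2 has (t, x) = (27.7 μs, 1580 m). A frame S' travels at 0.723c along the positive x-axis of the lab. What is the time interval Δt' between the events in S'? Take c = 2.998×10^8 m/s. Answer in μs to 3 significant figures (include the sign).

γ = 1/√(1 − 0.723²) = 1.4475
Δt' = γ(Δt − vΔx/c²) = 1.4475 × (27.7 μs − 0.723×1580 m / (2.998×10^8 m/s))
= 1.4475 × (23.890 μs) = 34.6 μs

Δt' ≈ 34.6 μs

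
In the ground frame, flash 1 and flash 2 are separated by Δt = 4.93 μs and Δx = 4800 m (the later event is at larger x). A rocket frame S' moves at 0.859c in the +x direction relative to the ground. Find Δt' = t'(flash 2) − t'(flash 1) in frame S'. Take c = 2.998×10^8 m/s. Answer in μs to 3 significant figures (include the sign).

Δt' ≈ -17.2 μs

γ = 1/√(1 − 0.859²) = 1.9532
Δt' = γ(Δt − vΔx/c²) = 1.9532 × (4.93 μs − 0.859×4800 m / (2.998×10^8 m/s))
= 1.9532 × (-8.8232 μs) = -17.2 μs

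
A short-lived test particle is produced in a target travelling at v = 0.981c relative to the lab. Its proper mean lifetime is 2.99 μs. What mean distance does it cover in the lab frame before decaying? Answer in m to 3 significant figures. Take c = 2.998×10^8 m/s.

γ = 1/√(1 − 0.981²) = 5.1544
Dilated lifetime: Δt = γτ₀ = 5.1544 × 2.99 μs = 15.412 μs
d = vΔt = 0.981c × 15.412 μs = 2.9410×10^8 m/s × 1.5412×10^-5 s = 4530 m

d ≈ 4530 m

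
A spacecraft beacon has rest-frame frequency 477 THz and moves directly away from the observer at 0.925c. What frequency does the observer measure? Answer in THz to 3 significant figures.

f_obs ≈ 94.2 THz

Relativistic Doppler: f_obs = f_src √((1−β)/(1+β))
= 477 × √(0.075000/1.9250) = 477 × 0.19739 = 94.2 THz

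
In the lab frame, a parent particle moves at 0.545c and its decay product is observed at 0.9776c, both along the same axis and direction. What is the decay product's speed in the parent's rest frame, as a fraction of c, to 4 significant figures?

u' ≈ 0.9259c

Inverse velocity addition: u' = (u − v)/(1 − uv/c²)
= (0.9776 − 0.545)/(1 − 0.9776×0.545) = 0.4326/0.467208 = 0.9259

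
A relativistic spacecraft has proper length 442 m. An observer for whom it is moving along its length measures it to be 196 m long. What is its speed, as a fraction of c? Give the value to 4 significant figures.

β ≈ 0.8963

γ = L₀/L = 442/196 = 2.25510
β = √(1 − 1/γ²) = 0.8963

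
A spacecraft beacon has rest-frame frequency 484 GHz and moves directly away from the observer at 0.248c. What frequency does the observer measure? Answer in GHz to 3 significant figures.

Relativistic Doppler: f_obs = f_src √((1−β)/(1+β))
= 484 × √(0.75200/1.2480) = 484 × 0.77625 = 376 GHz

f_obs ≈ 376 GHz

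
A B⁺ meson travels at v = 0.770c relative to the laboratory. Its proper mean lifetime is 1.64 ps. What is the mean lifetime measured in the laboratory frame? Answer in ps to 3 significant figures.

Δt ≈ 2.57 ps

γ = 1/√(1 − 0.770²) = 1.5673
Time dilation: Δt = γτ₀ = 1.5673 × 1.64 ps = 2.57 ps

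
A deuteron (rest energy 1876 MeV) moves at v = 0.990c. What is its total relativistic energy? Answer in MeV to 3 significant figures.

γ = 1/√(1 − 0.990²) = 7.0888
E = γm₀c² = 7.0888 × 1876 MeV = 13300 MeV

E ≈ 13300 MeV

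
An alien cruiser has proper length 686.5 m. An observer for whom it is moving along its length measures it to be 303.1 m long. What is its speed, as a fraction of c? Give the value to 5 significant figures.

β ≈ 0.89725

γ = L₀/L = 686.5/303.1 = 2.264929
β = √(1 − 1/γ²) = 0.89725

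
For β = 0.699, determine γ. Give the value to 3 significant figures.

γ = 1/√(1 − β²) = 1/√(1 − 0.699²) = 1/√(0.51140) = 1.40

γ ≈ 1.40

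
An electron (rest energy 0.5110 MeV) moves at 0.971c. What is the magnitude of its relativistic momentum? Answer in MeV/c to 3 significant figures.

p ≈ 2.08 MeV/c

γ = 1/√(1 − 0.971²) = 4.1827
p = γβm₀c = 4.1827 × 0.971 × 0.5110 MeV/c = 2.08 MeV/c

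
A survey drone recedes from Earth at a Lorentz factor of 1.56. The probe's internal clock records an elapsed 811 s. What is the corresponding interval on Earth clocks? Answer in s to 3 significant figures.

γ = 1.56 (given)
Time dilation: Δt = γτ₀ = 1.56 × 811 s = 1270 s

Δt ≈ 1270 s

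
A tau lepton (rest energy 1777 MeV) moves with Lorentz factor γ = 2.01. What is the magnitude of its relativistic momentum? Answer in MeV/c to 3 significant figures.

p ≈ 3100 MeV/c

β = √(1 − 1/γ²) = √(1 − 1/2.01²) = 0.86746
p = γβm₀c = 2.01 × 0.86746 × 1777 MeV/c = 3100 MeV/c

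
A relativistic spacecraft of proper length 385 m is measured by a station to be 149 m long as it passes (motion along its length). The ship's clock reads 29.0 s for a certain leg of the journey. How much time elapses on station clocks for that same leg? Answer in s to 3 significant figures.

Δt ≈ 74.9 s

Length contraction ⇒ γ = L₀/L = 385/149 = 2.5839
Time dilation: Δt = γτ₀ = 2.5839 × 29.0 s = 74.9 s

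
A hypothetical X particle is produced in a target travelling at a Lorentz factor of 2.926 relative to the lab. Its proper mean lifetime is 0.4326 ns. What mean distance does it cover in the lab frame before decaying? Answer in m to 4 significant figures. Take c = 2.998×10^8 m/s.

β = √(1 − 1/γ²) = √(1 − 1/2.926²) = 0.939786
Dilated lifetime: Δt = γτ₀ = 2.926 × 0.4326 ns = 1.26579 ns
d = vΔt = 0.939786c × 1.26579 ns = 2.81748×10^8 m/s × 1.26579×10^-9 s = 0.3566 m

d ≈ 0.3566 m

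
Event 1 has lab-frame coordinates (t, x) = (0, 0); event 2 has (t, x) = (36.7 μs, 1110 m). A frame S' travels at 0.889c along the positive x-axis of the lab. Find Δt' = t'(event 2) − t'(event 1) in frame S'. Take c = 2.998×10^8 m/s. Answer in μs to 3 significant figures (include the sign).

γ = 1/√(1 − 0.889²) = 2.1838
Δt' = γ(Δt − vΔx/c²) = 2.1838 × (36.7 μs − 0.889×1110 m / (2.998×10^8 m/s))
= 2.1838 × (33.409 μs) = 73.0 μs

Δt' ≈ 73.0 μs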